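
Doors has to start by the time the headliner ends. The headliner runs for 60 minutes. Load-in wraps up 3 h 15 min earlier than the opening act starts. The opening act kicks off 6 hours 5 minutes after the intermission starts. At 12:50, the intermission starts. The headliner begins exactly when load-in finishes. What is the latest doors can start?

The opening act starts at 12:50 + 365 min = 18:55.
Load-in ends at 18:55 − 195 min = 15:40.
So the headliner starts at 15:40.
The headliner ends at 15:40 + 60 min = 16:40.
Doors is bounded by the headliner, so the latest it can start is 16:40.

16:40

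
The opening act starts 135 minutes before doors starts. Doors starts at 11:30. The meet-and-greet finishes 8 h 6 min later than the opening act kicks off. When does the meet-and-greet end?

The opening act starts at 11:30 − 135 min = 09:15.
The meet-and-greet ends at 09:15 + 486 min = 17:21.

17:21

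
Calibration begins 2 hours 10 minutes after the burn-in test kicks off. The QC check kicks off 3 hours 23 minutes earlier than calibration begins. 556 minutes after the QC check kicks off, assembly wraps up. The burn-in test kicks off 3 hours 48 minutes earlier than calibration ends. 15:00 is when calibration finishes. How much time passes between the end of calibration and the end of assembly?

The burn-in test starts at 15:00 − 228 min = 11:12.
Calibration starts at 11:12 + 130 min = 13:22.
The QC check starts at 13:22 − 203 min = 09:59.
Assembly ends at 09:59 + 556 min = 19:15.
From 15:00 to 19:15 is 4 hours 15 minutes.

4 hours 15 minutes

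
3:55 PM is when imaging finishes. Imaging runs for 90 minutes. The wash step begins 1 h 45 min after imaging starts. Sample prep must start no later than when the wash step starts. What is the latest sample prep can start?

4:10 PM

Imaging starts at 3:55 PM − 90 min = 2:25 PM.
The wash step starts at 2:25 PM + 105 min = 4:10 PM.
Sample prep is bounded by the wash step, so the latest it can start is 4:10 PM.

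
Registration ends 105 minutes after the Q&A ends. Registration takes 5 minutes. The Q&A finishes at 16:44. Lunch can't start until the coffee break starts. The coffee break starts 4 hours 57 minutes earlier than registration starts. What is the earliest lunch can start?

13:27

Registration ends at 16:44 + 105 min = 18:29.
Registration starts at 18:29 − 5 min = 18:24.
The coffee break starts at 18:24 − 297 min = 13:27.
Lunch is bounded by the coffee break, so the earliest it can start is 13:27.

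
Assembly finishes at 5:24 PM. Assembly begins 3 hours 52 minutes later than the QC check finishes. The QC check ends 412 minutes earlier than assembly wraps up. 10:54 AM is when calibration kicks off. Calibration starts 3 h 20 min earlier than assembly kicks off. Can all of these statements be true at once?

No

The QC check ends at 5:24 PM − 412 min = 10:32 AM.
Assembly starts at 10:32 AM + 232 min = 2:24 PM.
Calibration starts at 2:24 PM − 200 min = 11:04 AM.
But calibration is also said to start at 10:54 AM — a 10-minute conflict.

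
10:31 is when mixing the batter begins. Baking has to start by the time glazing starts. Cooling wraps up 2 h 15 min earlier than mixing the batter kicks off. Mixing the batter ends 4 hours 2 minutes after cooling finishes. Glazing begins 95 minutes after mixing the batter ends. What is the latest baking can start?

Cooling ends at 10:31 − 135 min = 08:16.
Mixing the batter ends at 08:16 + 242 min = 12:18.
Glazing starts at 12:18 + 95 min = 13:53.
Baking is bounded by glazing, so the latest it can start is 13:53.

13:53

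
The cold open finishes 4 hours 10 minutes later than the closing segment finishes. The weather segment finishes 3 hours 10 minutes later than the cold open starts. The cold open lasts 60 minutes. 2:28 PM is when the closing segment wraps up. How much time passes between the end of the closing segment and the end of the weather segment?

380 minutes

The cold open ends at 2:28 PM + 250 min = 6:38 PM.
The cold open starts at 6:38 PM − 60 min = 5:38 PM.
The weather segment ends at 5:38 PM + 190 min = 8:48 PM.
From 2:28 PM to 8:48 PM is 380 minutes.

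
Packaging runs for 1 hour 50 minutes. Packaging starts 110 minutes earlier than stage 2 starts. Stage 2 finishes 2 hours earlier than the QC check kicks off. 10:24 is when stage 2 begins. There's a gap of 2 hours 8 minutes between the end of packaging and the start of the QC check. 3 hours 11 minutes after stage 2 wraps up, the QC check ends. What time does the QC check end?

Packaging starts at 10:24 − 110 min = 08:34.
Packaging ends at 08:34 + 110 min = 10:24.
The QC check starts at 10:24 + 128 min = 12:32.
Stage 2 ends at 12:32 − 120 min = 10:32.
The QC check ends at 10:32 + 191 min = 13:43.

13:43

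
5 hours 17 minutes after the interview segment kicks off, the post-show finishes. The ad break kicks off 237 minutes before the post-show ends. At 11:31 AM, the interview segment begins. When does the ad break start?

12:51 PM

The post-show ends at 11:31 AM + 317 min = 4:48 PM.
The ad break starts at 4:48 PM − 237 min = 12:51 PM.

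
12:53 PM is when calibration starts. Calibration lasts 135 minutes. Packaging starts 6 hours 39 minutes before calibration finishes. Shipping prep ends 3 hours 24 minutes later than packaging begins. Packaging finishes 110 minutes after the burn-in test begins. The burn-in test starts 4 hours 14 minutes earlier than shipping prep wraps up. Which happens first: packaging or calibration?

Calibration ends at 12:53 PM + 135 min = 3:08 PM.
Packaging starts at 3:08 PM − 399 min = 8:29 AM.
Packaging starts at 8:29 AM and calibration starts at 12:53 PM, so packaging is first.

packaging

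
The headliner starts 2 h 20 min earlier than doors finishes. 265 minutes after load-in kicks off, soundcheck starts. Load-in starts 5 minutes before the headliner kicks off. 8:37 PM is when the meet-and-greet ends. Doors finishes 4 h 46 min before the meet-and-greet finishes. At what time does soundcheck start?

Doors ends at 8:37 PM − 286 min = 3:51 PM.
The headliner starts at 3:51 PM − 140 min = 1:31 PM.
Load-in starts at 1:31 PM − 5 min = 1:26 PM.
Soundcheck starts at 1:26 PM + 265 min = 5:51 PM.

5:51 PM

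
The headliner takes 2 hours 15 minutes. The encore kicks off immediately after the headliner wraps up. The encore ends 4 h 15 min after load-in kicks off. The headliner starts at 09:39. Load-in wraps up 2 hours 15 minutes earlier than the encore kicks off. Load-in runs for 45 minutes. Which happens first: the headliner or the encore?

the headliner

The headliner ends at 09:39 + 135 min = 11:54.
So the encore starts at 11:54.
The headliner starts at 09:39 and the encore starts at 11:54, so the headliner is first.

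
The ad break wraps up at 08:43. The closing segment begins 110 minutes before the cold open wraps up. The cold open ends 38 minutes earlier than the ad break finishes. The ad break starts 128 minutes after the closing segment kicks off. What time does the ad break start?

08:23

The cold open ends at 08:43 − 38 min = 08:05.
The closing segment starts at 08:05 − 110 min = 06:15.
The ad break starts at 06:15 + 128 min = 08:23.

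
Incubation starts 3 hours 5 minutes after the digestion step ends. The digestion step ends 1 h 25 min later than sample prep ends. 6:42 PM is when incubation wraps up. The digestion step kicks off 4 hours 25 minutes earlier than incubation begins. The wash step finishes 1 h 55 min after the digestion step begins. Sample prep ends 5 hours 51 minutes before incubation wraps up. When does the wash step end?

Sample prep ends at 6:42 PM − 351 min = 12:51 PM.
The digestion step ends at 12:51 PM + 85 min = 2:16 PM.
Incubation starts at 2:16 PM + 185 min = 5:21 PM.
The digestion step starts at 5:21 PM − 265 min = 12:56 PM.
The wash step ends at 12:56 PM + 115 min = 2:51 PM.

2:51 PM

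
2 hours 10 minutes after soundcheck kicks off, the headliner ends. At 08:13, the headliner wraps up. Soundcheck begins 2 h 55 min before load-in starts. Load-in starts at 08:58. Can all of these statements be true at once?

Soundcheck starts at 08:58 − 175 min = 06:03.
The headliner ends at 06:03 + 130 min = 08:13.
That matches the stated 08:13, so the schedule is consistent.

Yes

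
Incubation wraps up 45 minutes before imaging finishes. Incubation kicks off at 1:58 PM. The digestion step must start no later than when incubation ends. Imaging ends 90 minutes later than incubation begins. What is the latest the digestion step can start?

Imaging ends at 1:58 PM + 90 min = 3:28 PM.
Incubation ends at 3:28 PM − 45 min = 2:43 PM.
The digestion step is bounded by incubation, so the latest it can start is 2:43 PM.

2:43 PM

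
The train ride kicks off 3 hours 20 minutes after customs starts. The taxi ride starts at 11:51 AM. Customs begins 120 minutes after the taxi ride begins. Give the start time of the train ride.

5:11 PM

Customs starts at 11:51 AM + 120 min = 1:51 PM.
The train ride starts at 1:51 PM + 200 min = 5:11 PM.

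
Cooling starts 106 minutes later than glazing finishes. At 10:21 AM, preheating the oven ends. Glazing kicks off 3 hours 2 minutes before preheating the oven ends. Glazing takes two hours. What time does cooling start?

11:05 AM

Glazing starts at 10:21 AM − 182 min = 7:19 AM.
Glazing ends at 7:19 AM + 120 min = 9:19 AM.
Cooling starts at 9:19 AM + 106 min = 11:05 AM.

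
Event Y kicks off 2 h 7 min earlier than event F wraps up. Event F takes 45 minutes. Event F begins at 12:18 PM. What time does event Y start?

10:56 AM

Event F ends at 12:18 PM + 45 min = 1:03 PM.
Event Y starts at 1:03 PM − 127 min = 10:56 AM.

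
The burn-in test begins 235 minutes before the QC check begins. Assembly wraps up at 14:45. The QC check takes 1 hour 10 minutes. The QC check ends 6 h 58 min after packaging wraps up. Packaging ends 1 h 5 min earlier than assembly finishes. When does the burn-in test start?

15:33

Packaging ends at 14:45 − 65 min = 13:40.
The QC check ends at 13:40 + 418 min = 20:38.
The QC check starts at 20:38 − 70 min = 19:28.
The burn-in test starts at 19:28 − 235 min = 15:33.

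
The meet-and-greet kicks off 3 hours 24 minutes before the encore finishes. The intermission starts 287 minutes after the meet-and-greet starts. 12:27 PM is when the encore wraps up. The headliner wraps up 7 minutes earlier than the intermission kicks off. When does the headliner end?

The meet-and-greet starts at 12:27 PM − 204 min = 9:03 AM.
The intermission starts at 9:03 AM + 287 min = 1:50 PM.
The headliner ends at 1:50 PM − 7 min = 1:43 PM.

1:43 PM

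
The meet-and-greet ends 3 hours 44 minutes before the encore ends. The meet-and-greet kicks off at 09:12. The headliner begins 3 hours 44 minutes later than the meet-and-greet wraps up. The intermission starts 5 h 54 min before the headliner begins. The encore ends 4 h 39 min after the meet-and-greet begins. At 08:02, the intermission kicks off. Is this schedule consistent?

No

The encore ends at 09:12 + 279 min = 13:51.
The meet-and-greet ends at 13:51 − 224 min = 10:07.
The headliner starts at 10:07 + 224 min = 13:51.
The intermission starts at 13:51 − 354 min = 07:57.
But the intermission is also said to start at 08:02 — a 5-minute conflict.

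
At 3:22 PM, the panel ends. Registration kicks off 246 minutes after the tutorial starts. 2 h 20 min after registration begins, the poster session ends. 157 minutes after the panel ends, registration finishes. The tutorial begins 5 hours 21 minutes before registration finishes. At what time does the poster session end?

Registration ends at 3:22 PM + 157 min = 5:59 PM.
The tutorial starts at 5:59 PM − 321 min = 12:38 PM.
Registration starts at 12:38 PM + 246 min = 4:44 PM.
The poster session ends at 4:44 PM + 140 min = 7:04 PM.

7:04 PM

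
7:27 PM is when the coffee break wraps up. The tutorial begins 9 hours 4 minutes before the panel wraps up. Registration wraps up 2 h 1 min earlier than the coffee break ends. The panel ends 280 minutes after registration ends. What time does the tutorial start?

1:02 PM

Registration ends at 7:27 PM − 121 min = 5:26 PM.
The panel ends at 5:26 PM + 280 min = 10:06 PM.
The tutorial starts at 10:06 PM − 544 min = 1:02 PM.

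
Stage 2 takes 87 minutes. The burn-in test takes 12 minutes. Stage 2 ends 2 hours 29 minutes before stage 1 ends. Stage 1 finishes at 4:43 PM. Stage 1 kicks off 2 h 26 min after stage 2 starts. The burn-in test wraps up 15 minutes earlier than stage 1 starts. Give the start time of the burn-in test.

Stage 2 ends at 4:43 PM − 149 min = 2:14 PM.
Stage 2 starts at 2:14 PM − 87 min = 12:47 PM.
Stage 1 starts at 12:47 PM + 146 min = 3:13 PM.
The burn-in test ends at 3:13 PM − 15 min = 2:58 PM.
The burn-in test starts at 2:58 PM − 12 min = 2:46 PM.

2:46 PM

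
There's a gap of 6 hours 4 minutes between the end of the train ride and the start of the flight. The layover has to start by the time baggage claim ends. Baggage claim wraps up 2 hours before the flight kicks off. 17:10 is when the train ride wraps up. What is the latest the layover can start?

21:14

The flight starts at 17:10 + 364 min = 23:14.
Baggage claim ends at 23:14 − 120 min = 21:14.
The layover is bounded by baggage claim, so the latest it can start is 21:14.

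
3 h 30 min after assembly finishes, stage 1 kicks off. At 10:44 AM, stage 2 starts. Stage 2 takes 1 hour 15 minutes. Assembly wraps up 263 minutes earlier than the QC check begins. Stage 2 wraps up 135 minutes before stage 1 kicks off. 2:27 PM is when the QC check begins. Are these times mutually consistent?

Assembly ends at 2:27 PM − 263 min = 10:04 AM.
Stage 1 starts at 10:04 AM + 210 min = 1:34 PM.
Stage 2 ends at 1:34 PM − 135 min = 11:19 AM.
Stage 2 starts at 11:19 AM − 75 min = 10:04 AM.
But stage 2 is also said to start at 10:44 AM — a 40-minute conflict.

No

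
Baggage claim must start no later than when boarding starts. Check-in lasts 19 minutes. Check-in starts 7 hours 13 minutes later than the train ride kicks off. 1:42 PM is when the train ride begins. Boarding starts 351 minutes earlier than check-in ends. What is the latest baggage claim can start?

3:23 PM

Check-in starts at 1:42 PM + 433 min = 8:55 PM.
Check-in ends at 8:55 PM + 19 min = 9:14 PM.
Boarding starts at 9:14 PM − 351 min = 3:23 PM.
Baggage claim is bounded by boarding, so the latest it can start is 3:23 PM.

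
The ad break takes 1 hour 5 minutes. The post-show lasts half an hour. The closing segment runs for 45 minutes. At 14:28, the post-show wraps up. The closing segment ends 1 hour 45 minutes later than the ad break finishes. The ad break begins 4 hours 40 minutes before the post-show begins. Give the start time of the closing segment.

11:23

The post-show starts at 14:28 − 30 min = 13:58.
The ad break starts at 13:58 − 280 min = 09:18.
The ad break ends at 09:18 + 65 min = 10:23.
The closing segment ends at 10:23 + 105 min = 12:08.
The closing segment starts at 12:08 − 45 min = 11:23.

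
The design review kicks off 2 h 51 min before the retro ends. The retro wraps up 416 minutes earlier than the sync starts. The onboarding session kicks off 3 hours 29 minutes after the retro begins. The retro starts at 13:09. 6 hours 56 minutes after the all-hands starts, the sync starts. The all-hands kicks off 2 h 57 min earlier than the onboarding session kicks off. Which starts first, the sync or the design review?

the design review

The onboarding session starts at 13:09 + 209 min = 16:38.
The all-hands starts at 16:38 − 177 min = 13:41.
The sync starts at 13:41 + 416 min = 20:37.
The retro ends at 20:37 − 416 min = 13:41.
The design review starts at 13:41 − 171 min = 10:50.
The sync starts at 20:37 and the design review starts at 10:50, so the design review is first.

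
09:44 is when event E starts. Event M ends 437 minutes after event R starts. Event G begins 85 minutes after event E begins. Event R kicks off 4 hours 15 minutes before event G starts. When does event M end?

Event G starts at 09:44 + 85 min = 11:09.
Event R starts at 11:09 − 255 min = 06:54.
Event M ends at 06:54 + 437 min = 14:11.

14:11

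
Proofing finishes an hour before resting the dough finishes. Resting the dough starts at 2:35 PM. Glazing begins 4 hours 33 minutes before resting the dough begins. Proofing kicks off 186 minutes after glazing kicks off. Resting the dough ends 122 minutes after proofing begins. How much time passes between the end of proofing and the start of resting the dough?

Glazing starts at 2:35 PM − 273 min = 10:02 AM.
Proofing starts at 10:02 AM + 186 min = 1:08 PM.
Resting the dough ends at 1:08 PM + 122 min = 3:10 PM.
Proofing ends at 3:10 PM − 60 min = 2:10 PM.
From 2:10 PM to 2:35 PM is 25 minutes.

25 minutes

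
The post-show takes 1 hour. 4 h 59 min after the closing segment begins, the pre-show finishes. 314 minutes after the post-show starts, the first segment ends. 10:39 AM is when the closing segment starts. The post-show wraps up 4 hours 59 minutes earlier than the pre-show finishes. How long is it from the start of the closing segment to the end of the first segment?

4 hours 14 minutes

The pre-show ends at 10:39 AM + 299 min = 3:38 PM.
The post-show ends at 3:38 PM − 299 min = 10:39 AM.
The post-show starts at 10:39 AM − 60 min = 9:39 AM.
The first segment ends at 9:39 AM + 314 min = 2:53 PM.
From 10:39 AM to 2:53 PM is 4 hours 14 minutes.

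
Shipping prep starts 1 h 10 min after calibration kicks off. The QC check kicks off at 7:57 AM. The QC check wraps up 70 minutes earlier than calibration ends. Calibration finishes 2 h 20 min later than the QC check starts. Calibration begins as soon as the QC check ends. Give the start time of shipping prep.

Calibration ends at 7:57 AM + 140 min = 10:17 AM.
The QC check ends at 10:17 AM − 70 min = 9:07 AM.
So calibration starts at 9:07 AM.
Shipping prep starts at 9:07 AM + 70 min = 10:17 AM.

10:17 AM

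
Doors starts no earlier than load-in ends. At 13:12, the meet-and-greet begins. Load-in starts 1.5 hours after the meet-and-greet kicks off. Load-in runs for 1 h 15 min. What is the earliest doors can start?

15:57

Load-in starts at 13:12 + 90 min = 14:42.
Load-in ends at 14:42 + 75 min = 15:57.
Doors is bounded by load-in, so the earliest it can start is 15:57.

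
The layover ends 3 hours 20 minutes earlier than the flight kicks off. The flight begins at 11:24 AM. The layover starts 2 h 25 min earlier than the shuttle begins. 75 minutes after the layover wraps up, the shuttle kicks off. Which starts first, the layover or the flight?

The layover ends at 11:24 AM − 200 min = 8:04 AM.
The shuttle starts at 8:04 AM + 75 min = 9:19 AM.
The layover starts at 9:19 AM − 145 min = 6:54 AM.
The layover starts at 6:54 AM and the flight starts at 11:24 AM, so the layover is first.

the layover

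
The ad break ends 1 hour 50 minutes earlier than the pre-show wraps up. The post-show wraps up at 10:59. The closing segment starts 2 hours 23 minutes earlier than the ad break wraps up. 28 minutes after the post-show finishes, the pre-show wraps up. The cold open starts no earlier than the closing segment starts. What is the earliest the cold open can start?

07:14

The pre-show ends at 10:59 + 28 min = 11:27.
The ad break ends at 11:27 − 110 min = 09:37.
The closing segment starts at 09:37 − 143 min = 07:14.
The cold open is bounded by the closing segment, so the earliest it can start is 07:14.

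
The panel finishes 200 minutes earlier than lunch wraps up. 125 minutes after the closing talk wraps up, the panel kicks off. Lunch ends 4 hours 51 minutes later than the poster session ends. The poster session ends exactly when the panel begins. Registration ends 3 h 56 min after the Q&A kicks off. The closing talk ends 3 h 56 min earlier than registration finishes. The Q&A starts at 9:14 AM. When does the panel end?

Registration ends at 9:14 AM + 236 min = 1:10 PM.
The closing talk ends at 1:10 PM − 236 min = 9:14 AM.
The panel starts at 9:14 AM + 125 min = 11:19 AM.
So the poster session ends at 11:19 AM.
Lunch ends at 11:19 AM + 291 min = 4:10 PM.
The panel ends at 4:10 PM − 200 min = 12:50 PM.

12:50 PM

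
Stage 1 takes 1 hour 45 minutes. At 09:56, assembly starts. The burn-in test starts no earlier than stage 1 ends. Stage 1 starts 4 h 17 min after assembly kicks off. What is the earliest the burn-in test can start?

Stage 1 starts at 09:56 + 257 min = 14:13.
Stage 1 ends at 14:13 + 105 min = 15:58.
The burn-in test is bounded by stage 1, so the earliest it can start is 15:58.

15:58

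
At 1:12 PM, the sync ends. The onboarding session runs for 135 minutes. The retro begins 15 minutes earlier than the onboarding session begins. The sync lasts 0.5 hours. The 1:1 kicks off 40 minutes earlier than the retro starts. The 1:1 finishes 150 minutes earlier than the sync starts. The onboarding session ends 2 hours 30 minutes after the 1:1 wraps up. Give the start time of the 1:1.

The sync starts at 1:12 PM − 30 min = 12:42 PM.
The 1:1 ends at 12:42 PM − 150 min = 10:12 AM.
The onboarding session ends at 10:12 AM + 150 min = 12:42 PM.
The onboarding session starts at 12:42 PM − 135 min = 10:27 AM.
The retro starts at 10:27 AM − 15 min = 10:12 AM.
The 1:1 starts at 10:12 AM − 40 min = 9:32 AM.

9:32 AM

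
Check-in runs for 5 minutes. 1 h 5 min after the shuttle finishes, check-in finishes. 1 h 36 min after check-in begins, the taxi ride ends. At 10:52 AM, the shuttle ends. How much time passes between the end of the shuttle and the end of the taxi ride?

2 h 36 min

Check-in ends at 10:52 AM + 65 min = 11:57 AM.
Check-in starts at 11:57 AM − 5 min = 11:52 AM.
The taxi ride ends at 11:52 AM + 96 min = 1:28 PM.
From 10:52 AM to 1:28 PM is 2 h 36 min.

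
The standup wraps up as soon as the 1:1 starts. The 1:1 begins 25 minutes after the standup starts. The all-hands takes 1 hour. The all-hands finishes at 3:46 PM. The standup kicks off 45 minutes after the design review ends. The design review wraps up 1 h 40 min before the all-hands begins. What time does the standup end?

The all-hands starts at 3:46 PM − 60 min = 2:46 PM.
The design review ends at 2:46 PM − 100 min = 1:06 PM.
The standup starts at 1:06 PM + 45 min = 1:51 PM.
The 1:1 starts at 1:51 PM + 25 min = 2:16 PM.
So the standup ends at 2:16 PM.

2:16 PM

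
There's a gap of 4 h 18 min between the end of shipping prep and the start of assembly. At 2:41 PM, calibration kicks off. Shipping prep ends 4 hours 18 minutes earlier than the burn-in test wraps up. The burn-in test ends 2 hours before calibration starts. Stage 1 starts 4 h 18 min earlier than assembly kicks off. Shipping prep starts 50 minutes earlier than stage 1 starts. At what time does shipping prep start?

The burn-in test ends at 2:41 PM − 120 min = 12:41 PM.
Shipping prep ends at 12:41 PM − 258 min = 8:23 AM.
Assembly starts at 8:23 AM + 258 min = 12:41 PM.
Stage 1 starts at 12:41 PM − 258 min = 8:23 AM.
Shipping prep starts at 8:23 AM − 50 min = 7:33 AM.

7:33 AM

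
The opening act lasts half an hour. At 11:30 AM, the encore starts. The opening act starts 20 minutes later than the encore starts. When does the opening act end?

The opening act starts at 11:30 AM + 20 min = 11:50 AM.
The opening act ends at 11:50 AM + 30 min = 12:20 PM.

12:20 PM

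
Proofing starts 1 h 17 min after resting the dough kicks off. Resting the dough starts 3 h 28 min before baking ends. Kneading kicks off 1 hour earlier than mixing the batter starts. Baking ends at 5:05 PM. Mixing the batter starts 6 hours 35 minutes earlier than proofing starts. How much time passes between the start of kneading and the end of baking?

9 h 46 min

Resting the dough starts at 5:05 PM − 208 min = 1:37 PM.
Proofing starts at 1:37 PM + 77 min = 2:54 PM.
Mixing the batter starts at 2:54 PM − 395 min = 8:19 AM.
Kneading starts at 8:19 AM − 60 min = 7:19 AM.
From 7:19 AM to 5:05 PM is 9 h 46 min.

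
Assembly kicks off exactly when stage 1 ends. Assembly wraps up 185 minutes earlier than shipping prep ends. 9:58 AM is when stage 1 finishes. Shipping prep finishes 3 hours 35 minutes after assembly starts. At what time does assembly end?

10:28 AM

Assembly starts at 9:58 AM.
Shipping prep ends at 9:58 AM + 215 min = 1:33 PM.
Assembly ends at 1:33 PM − 185 min = 10:28 AM.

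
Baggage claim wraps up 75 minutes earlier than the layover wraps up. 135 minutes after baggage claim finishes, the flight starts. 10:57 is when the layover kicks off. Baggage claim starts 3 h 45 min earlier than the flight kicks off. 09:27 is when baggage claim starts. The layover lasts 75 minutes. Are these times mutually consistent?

Yes

The layover ends at 10:57 + 75 min = 12:12.
Baggage claim ends at 12:12 − 75 min = 10:57.
The flight starts at 10:57 + 135 min = 13:12.
Baggage claim starts at 13:12 − 225 min = 09:27.
That matches the stated 09:27, so the schedule is consistent.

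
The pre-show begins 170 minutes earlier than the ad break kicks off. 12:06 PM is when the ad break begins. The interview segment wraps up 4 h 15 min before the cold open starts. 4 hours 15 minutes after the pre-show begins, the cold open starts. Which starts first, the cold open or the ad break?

The pre-show starts at 12:06 PM − 170 min = 9:16 AM.
The cold open starts at 9:16 AM + 255 min = 1:31 PM.
The cold open starts at 1:31 PM and the ad break starts at 12:06 PM, so the ad break is first.

the ad break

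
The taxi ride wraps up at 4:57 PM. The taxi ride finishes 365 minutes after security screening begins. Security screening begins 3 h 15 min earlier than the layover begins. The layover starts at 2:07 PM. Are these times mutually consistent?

Security screening starts at 2:07 PM − 195 min = 10:52 AM.
The taxi ride ends at 10:52 AM + 365 min = 4:57 PM.
That matches the stated 4:57 PM, so the schedule is consistent.

Yes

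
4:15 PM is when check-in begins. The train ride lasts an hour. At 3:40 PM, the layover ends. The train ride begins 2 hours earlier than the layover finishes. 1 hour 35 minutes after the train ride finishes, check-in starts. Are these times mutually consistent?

The train ride starts at 3:40 PM − 120 min = 1:40 PM.
The train ride ends at 1:40 PM + 60 min = 2:40 PM.
Check-in starts at 2:40 PM + 95 min = 4:15 PM.
That matches the stated 4:15 PM, so the schedule is consistent.

Yes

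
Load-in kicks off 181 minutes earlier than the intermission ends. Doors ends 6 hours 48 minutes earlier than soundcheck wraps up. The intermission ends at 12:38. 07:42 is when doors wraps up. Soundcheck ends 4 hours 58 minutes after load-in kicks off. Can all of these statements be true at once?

Load-in starts at 12:38 − 181 min = 09:37.
Soundcheck ends at 09:37 + 298 min = 14:35.
Doors ends at 14:35 − 408 min = 07:47.
But doors is also said to end at 07:42 — a 5-minute conflict.

No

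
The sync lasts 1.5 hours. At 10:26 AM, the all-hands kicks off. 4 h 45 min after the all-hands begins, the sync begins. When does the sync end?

4:41 PM

The sync starts at 10:26 AM + 285 min = 3:11 PM.
The sync ends at 3:11 PM + 90 min = 4:41 PM.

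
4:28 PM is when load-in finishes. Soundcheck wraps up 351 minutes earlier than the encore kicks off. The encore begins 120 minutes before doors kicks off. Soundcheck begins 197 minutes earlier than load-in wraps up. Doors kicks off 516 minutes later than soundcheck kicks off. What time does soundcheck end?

1:56 PM

Soundcheck starts at 4:28 PM − 197 min = 1:11 PM.
Doors starts at 1:11 PM + 516 min = 9:47 PM.
The encore starts at 9:47 PM − 120 min = 7:47 PM.
Soundcheck ends at 7:47 PM − 351 min = 1:56 PM.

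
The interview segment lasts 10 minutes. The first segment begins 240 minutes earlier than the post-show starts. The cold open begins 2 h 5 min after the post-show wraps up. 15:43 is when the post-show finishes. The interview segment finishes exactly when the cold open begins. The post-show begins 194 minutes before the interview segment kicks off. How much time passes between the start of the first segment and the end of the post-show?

The cold open starts at 15:43 + 125 min = 17:48.
So the interview segment ends at 17:48.
The interview segment starts at 17:48 − 10 min = 17:38.
The post-show starts at 17:38 − 194 min = 14:24.
The first segment starts at 14:24 − 240 min = 10:24.
From 10:24 to 15:43 is 319 minutes.

319 minutes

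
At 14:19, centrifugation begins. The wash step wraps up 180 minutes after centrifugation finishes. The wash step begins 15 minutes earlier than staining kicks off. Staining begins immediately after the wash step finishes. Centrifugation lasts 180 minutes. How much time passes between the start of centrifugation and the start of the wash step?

5 hours 45 minutes

Centrifugation ends at 14:19 + 180 min = 17:19.
The wash step ends at 17:19 + 180 min = 20:19.
So staining starts at 20:19.
The wash step starts at 20:19 − 15 min = 20:04.
From 14:19 to 20:04 is 5 hours 45 minutes.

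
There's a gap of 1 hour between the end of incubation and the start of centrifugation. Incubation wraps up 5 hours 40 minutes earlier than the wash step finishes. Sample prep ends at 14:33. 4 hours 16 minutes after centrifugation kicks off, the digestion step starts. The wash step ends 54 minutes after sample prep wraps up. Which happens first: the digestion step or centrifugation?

The wash step ends at 14:33 + 54 min = 15:27.
Incubation ends at 15:27 − 340 min = 09:47.
Centrifugation starts at 09:47 + 60 min = 10:47.
The digestion step starts at 10:47 + 256 min = 15:03.
The digestion step starts at 15:03 and centrifugation starts at 10:47, so centrifugation is first.

centrifugation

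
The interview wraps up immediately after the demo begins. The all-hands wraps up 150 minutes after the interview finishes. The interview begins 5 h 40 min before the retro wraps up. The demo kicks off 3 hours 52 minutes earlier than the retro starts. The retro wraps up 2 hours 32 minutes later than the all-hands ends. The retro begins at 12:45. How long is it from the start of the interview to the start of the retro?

The demo starts at 12:45 − 232 min = 08:53.
So the interview ends at 08:53.
The all-hands ends at 08:53 + 150 min = 11:23.
The retro ends at 11:23 + 152 min = 13:55.
The interview starts at 13:55 − 340 min = 08:15.
From 08:15 to 12:45 is 4 hours 30 minutes.

4 hours 30 minutes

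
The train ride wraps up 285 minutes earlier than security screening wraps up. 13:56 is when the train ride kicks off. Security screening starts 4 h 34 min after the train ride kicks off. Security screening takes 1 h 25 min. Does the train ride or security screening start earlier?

Security screening starts at 13:56 + 274 min = 18:30.
The train ride starts at 13:56 and security screening starts at 18:30, so the train ride is first.

the train ride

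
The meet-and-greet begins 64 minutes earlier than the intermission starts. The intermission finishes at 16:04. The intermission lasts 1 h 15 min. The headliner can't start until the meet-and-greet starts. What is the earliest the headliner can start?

The intermission starts at 16:04 − 75 min = 14:49.
The meet-and-greet starts at 14:49 − 64 min = 13:45.
The headliner is bounded by the meet-and-greet, so the earliest it can start is 13:45.

13:45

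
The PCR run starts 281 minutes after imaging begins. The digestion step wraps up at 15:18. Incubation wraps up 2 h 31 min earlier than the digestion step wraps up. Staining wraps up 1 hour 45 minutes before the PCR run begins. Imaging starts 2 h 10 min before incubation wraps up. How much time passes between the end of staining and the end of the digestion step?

1 h 45 min

Incubation ends at 15:18 − 151 min = 12:47.
Imaging starts at 12:47 − 130 min = 10:37.
The PCR run starts at 10:37 + 281 min = 15:18.
Staining ends at 15:18 − 105 min = 13:33.
From 13:33 to 15:18 is 1 h 45 min.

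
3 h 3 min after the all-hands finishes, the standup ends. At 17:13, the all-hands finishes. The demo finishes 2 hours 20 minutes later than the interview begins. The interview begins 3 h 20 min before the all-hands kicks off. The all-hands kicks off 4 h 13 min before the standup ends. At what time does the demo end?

The standup ends at 17:13 + 183 min = 20:16.
The all-hands starts at 20:16 − 253 min = 16:03.
The interview starts at 16:03 − 200 min = 12:43.
The demo ends at 12:43 + 140 min = 15:03.

15:03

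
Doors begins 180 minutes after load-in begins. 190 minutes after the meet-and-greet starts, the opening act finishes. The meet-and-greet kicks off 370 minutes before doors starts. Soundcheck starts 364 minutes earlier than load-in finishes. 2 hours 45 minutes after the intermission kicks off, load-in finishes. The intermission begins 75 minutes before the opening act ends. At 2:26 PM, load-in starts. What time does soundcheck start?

9:52 AM

Doors starts at 2:26 PM + 180 min = 5:26 PM.
The meet-and-greet starts at 5:26 PM − 370 min = 11:16 AM.
The opening act ends at 11:16 AM + 190 min = 2:26 PM.
The intermission starts at 2:26 PM − 75 min = 1:11 PM.
Load-in ends at 1:11 PM + 165 min = 3:56 PM.
Soundcheck starts at 3:56 PM − 364 min = 9:52 AM.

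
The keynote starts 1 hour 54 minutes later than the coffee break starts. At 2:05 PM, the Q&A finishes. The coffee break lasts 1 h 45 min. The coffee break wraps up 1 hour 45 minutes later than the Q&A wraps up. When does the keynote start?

3:59 PM

The coffee break ends at 2:05 PM + 105 min = 3:50 PM.
The coffee break starts at 3:50 PM − 105 min = 2:05 PM.
The keynote starts at 2:05 PM + 114 min = 3:59 PM.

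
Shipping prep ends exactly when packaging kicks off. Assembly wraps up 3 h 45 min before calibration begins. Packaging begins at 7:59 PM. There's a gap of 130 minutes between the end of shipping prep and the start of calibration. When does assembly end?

6:24 PM

Shipping prep ends at 7:59 PM.
Calibration starts at 7:59 PM + 130 min = 10:09 PM.
Assembly ends at 10:09 PM − 225 min = 6:24 PM.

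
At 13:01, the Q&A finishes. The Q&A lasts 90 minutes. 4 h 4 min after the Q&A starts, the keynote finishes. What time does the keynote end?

15:35

The Q&A starts at 13:01 − 90 min = 11:31.
The keynote ends at 11:31 + 244 min = 15:35.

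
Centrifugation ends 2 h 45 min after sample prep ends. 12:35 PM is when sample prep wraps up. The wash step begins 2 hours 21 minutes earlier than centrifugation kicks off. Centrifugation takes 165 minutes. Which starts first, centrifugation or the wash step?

the wash step

Centrifugation ends at 12:35 PM + 165 min = 3:20 PM.
Centrifugation starts at 3:20 PM − 165 min = 12:35 PM.
The wash step starts at 12:35 PM − 141 min = 10:14 AM.
Centrifugation starts at 12:35 PM and the wash step starts at 10:14 AM, so the wash step is first.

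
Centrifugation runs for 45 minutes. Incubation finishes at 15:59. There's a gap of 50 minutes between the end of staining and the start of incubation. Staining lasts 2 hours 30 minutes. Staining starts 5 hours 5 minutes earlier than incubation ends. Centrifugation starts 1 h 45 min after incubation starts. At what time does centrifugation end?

16:44

Staining starts at 15:59 − 305 min = 10:54.
Staining ends at 10:54 + 150 min = 13:24.
Incubation starts at 13:24 + 50 min = 14:14.
Centrifugation starts at 14:14 + 105 min = 15:59.
Centrifugation ends at 15:59 + 45 min = 16:44.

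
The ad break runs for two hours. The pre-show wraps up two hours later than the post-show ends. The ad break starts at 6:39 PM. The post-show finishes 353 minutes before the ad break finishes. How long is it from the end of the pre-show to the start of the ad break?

The ad break ends at 6:39 PM + 120 min = 8:39 PM.
The post-show ends at 8:39 PM − 353 min = 2:46 PM.
The pre-show ends at 2:46 PM + 120 min = 4:46 PM.
From 4:46 PM to 6:39 PM is 113 minutes.

113 minutes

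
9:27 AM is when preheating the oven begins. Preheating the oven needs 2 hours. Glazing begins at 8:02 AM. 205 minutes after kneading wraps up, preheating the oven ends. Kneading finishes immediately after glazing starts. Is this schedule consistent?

Kneading ends at 8:02 AM.
Preheating the oven ends at 8:02 AM + 205 min = 11:27 AM.
Preheating the oven starts at 11:27 AM − 120 min = 9:27 AM.
That matches the stated 9:27 AM, so the schedule is consistent.

Yes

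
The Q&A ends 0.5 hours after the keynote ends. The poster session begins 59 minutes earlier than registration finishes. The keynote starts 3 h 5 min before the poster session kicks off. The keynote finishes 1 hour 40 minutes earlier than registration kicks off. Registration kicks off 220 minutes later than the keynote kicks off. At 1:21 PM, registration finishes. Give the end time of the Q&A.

11:47 AM

The poster session starts at 1:21 PM − 59 min = 12:22 PM.
The keynote starts at 12:22 PM − 185 min = 9:17 AM.
Registration starts at 9:17 AM + 220 min = 12:57 PM.
The keynote ends at 12:57 PM − 100 min = 11:17 AM.
The Q&A ends at 11:17 AM + 30 min = 11:47 AM.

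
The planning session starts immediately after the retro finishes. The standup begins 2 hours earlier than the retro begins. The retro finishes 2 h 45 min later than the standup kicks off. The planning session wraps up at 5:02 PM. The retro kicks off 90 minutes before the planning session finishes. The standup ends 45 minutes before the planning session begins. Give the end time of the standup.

The retro starts at 5:02 PM − 90 min = 3:32 PM.
The standup starts at 3:32 PM − 120 min = 1:32 PM.
The retro ends at 1:32 PM + 165 min = 4:17 PM.
So the planning session starts at 4:17 PM.
The standup ends at 4:17 PM − 45 min = 3:32 PM.

3:32 PM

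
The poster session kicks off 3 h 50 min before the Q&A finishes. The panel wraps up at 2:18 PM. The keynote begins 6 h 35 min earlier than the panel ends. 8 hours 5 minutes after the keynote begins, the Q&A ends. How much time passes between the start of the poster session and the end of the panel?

The keynote starts at 2:18 PM − 395 min = 7:43 AM.
The Q&A ends at 7:43 AM + 485 min = 3:48 PM.
The poster session starts at 3:48 PM − 230 min = 11:58 AM.
From 11:58 AM to 2:18 PM is 2 hours 20 minutes.

2 hours 20 minutes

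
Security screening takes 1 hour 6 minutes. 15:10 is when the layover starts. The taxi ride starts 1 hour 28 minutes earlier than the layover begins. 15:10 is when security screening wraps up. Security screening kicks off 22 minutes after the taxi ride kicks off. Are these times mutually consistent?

The taxi ride starts at 15:10 − 88 min = 13:42.
Security screening starts at 13:42 + 22 min = 14:04.
Security screening ends at 14:04 + 66 min = 15:10.
That matches the stated 15:10, so the schedule is consistent.

Yes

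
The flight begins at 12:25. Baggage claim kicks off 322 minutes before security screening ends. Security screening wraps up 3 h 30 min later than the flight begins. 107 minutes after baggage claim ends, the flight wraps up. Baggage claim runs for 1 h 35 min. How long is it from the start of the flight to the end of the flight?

1 h 30 min

Security screening ends at 12:25 + 210 min = 15:55.
Baggage claim starts at 15:55 − 322 min = 10:33.
Baggage claim ends at 10:33 + 95 min = 12:08.
The flight ends at 12:08 + 107 min = 13:55.
From 12:25 to 13:55 is 1 h 30 min.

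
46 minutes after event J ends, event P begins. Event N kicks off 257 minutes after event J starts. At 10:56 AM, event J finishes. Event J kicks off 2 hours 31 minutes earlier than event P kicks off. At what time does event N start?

1:28 PM

Event P starts at 10:56 AM + 46 min = 11:42 AM.
Event J starts at 11:42 AM − 151 min = 9:11 AM.
Event N starts at 9:11 AM + 257 min = 1:28 PM.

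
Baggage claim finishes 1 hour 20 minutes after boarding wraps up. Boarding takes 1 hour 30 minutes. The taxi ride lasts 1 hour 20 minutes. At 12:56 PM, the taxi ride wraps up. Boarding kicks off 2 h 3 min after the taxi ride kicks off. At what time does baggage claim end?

4:29 PM

The taxi ride starts at 12:56 PM − 80 min = 11:36 AM.
Boarding starts at 11:36 AM + 123 min = 1:39 PM.
Boarding ends at 1:39 PM + 90 min = 3:09 PM.
Baggage claim ends at 3:09 PM + 80 min = 4:29 PM.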